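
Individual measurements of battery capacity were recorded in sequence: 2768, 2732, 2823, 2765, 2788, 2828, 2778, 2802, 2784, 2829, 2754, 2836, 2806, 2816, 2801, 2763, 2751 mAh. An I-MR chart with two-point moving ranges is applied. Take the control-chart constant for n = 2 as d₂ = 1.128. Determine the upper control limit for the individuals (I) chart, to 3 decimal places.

X̄ = (2768 + 2732 + 2823 + 2765 + 2788 + 2828 + 2778 + 2802 + 2784 + 2829 + 2754 + 2836 + 2806 + 2816 + 2801 + 2763 + 2751) / 17 = 2789.6471
Moving ranges: 36, 91, 58, 23, 40, 50, 24, 18, 45, 75, 82, 30, 10, 15, 38, 12; M̄R̄ = 647.0000 / 16 = 40.4375
UCL = X̄ + 3·M̄R̄/d₂ = 2789.6471 + 3 × 40.4375 / 1.128 = 2897.1936

2897.194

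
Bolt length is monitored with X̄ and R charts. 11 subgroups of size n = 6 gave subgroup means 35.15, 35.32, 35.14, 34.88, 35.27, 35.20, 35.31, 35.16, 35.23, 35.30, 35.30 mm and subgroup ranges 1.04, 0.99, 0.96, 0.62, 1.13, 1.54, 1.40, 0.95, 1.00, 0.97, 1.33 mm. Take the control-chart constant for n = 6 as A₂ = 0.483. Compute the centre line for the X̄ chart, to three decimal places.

X̄̄ = (35.15 + 35.32 + 35.14 + 34.88 + 35.27 + 35.20 + 35.31 + 35.16 + 35.23 + 35.30 + 35.30) / 11 = 387.2600 / 11 = 35.2055
CL = X̄̄ = 35.2055

35.205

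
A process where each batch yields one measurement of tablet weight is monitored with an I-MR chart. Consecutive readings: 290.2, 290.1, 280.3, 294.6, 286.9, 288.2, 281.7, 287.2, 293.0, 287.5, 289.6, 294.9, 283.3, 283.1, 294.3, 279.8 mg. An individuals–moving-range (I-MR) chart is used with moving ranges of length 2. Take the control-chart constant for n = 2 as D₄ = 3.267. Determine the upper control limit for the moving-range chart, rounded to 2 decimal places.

22.08

Moving ranges: 0.1, 9.8, 14.3, 7.7, 1.3, 6.5, 5.5, 5.8, 5.5, 2.1, 5.3, 11.6, 0.2, 11.2, 14.5; M̄R̄ = 101.4000 / 15 = 6.7600
UCL_MR = D₄·M̄R̄ = 3.267 × 6.7600 = 22.0849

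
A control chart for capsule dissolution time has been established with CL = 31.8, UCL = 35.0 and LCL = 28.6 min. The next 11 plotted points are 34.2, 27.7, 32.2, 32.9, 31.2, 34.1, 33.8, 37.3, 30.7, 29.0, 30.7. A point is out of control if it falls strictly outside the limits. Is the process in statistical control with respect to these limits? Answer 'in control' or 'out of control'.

Compare each point to [28.6, 35.0]: sample 2 = 27.7 < LCL; sample 8 = 37.3 > UCL.

out of control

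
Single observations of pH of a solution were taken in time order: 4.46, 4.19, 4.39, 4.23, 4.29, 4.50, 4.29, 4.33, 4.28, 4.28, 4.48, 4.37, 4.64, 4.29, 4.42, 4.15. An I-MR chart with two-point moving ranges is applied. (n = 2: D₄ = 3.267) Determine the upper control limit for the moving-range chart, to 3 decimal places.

Moving ranges: 0.27, 0.20, 0.16, 0.06, 0.21, 0.21, 0.04, 0.05, 0.00, 0.20, 0.11, 0.27, 0.35, 0.13, 0.27; M̄R̄ = 2.5300 / 15 = 0.1687
UCL_MR = D₄·M̄R̄ = 3.267 × 0.1687 = 0.5510

0.551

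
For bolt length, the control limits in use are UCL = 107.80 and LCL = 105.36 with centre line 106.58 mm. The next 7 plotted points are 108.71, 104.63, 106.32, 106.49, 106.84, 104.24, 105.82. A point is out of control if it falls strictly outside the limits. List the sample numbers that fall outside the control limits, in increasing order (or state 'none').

1, 2, 6

Compare each point to [105.36, 107.80]: sample 1 = 108.71 > UCL; sample 2 = 104.63 < LCL; sample 6 = 104.24 < LCL.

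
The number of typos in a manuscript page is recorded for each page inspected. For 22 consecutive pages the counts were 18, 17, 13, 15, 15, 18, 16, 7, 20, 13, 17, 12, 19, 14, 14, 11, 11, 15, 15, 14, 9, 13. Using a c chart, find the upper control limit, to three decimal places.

25.733

c̄ = (18 + 17 + 13 + 15 + 15 + 18 + 16 + 7 + 20 + 13 + 17 + 12 + 19 + 14 + 14 + 11 + 11 + 15 + 15 + 14 + 9 + 13) / 22 = 316 / 22 = 14.3636
UCL = c̄ + 3√c̄ = 14.3636 + 3 × √14.3636 = 14.3636 + 3 × 3.7899 = 25.7335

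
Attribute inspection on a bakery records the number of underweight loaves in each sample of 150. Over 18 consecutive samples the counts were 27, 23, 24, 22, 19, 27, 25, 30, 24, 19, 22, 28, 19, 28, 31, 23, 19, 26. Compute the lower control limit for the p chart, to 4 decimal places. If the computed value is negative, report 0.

p̄ = Σdᵢ / (k·n) = 436 / (18 × 150) = 0.16148
LCL = p̄ − 3·√(p̄(1−p̄)/n) = 0.16148 − 3 × 0.03004 = 0.07135

0.0713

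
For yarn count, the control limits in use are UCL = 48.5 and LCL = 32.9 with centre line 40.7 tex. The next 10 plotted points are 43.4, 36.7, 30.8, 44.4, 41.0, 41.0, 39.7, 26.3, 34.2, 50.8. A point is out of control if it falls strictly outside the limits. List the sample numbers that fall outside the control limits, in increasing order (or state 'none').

3, 8, 10

Compare each point to [32.9, 48.5]: sample 3 = 30.8 < LCL; sample 8 = 26.3 < LCL; sample 10 = 50.8 > UCL.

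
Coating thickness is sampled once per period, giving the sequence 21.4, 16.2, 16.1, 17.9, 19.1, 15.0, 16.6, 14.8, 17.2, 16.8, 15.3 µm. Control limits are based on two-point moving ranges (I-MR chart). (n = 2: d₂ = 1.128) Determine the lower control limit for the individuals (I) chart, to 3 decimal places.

X̄ = (21.4 + 16.2 + 16.1 + 17.9 + 19.1 + 15.0 + 16.6 + 14.8 + 17.2 + 16.8 + 15.3) / 11 = 16.9455
Moving ranges: 5.2, 0.1, 1.8, 1.2, 4.1, 1.6, 1.8, 2.4, 0.4, 1.5; M̄R̄ = 20.1000 / 10 = 2.0100
LCL = X̄ − 3·M̄R̄/d₂ = 16.9455 − 3 × 2.0100 / 1.128 = 11.5997

11.600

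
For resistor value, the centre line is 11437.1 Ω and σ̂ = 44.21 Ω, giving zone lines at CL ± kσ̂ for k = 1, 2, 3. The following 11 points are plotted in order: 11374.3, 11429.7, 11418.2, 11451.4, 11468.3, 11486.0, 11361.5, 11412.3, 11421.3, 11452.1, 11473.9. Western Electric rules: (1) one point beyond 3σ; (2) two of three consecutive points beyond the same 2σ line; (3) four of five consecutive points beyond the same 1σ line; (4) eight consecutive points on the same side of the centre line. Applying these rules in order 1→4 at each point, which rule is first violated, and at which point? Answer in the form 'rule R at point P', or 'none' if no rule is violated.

Zone of each point (C = within 1σ̂, B = 1σ̂–2σ̂, A = 2σ̂–3σ̂, * = beyond 3σ̂; sign = side of CL): 1:-B, 2:-C, 3:-C, 4:+C, 5:+C, 6:+B, 7:-B, 8:-C, 9:-C, 10:+C, 11:+C
No rule fires across all 11 points.

none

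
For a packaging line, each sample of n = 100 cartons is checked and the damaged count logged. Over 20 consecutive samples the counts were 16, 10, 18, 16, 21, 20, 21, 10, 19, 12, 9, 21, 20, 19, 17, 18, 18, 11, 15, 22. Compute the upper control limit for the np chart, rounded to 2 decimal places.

27.83

p̄ = Σdᵢ / (k·n) = 333 / (20 × 100) = 0.16650
UCL = np̄ + 3·√(np̄(1−p̄)) = 16.6500 + 3 × √(16.6500×0.83350) = 16.6500 + 3 × 3.7253 = 27.8259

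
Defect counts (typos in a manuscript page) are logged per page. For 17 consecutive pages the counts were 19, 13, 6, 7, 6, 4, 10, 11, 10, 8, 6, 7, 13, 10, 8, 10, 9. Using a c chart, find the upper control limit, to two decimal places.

c̄ = (19 + 13 + 6 + 7 + 6 + 4 + 10 + 11 + 10 + 8 + 6 + 7 + 13 + 10 + 8 + 10 + 9) / 17 = 157 / 17 = 9.2353
UCL = c̄ + 3√c̄ = 9.2353 + 3 × √9.2353 = 9.2353 + 3 × 3.0390 = 18.3522

18.35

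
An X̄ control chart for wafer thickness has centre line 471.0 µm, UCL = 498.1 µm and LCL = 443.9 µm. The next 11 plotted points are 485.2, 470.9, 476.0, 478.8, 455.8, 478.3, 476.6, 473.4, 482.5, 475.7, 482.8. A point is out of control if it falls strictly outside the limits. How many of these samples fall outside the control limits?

All 11 points lie within [443.9, 498.1].

0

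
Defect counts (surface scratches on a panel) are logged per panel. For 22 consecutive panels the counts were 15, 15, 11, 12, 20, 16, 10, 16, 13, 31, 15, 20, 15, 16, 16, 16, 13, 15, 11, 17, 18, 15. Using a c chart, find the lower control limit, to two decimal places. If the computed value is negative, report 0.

3.83

c̄ = (15 + 15 + 11 + 12 + 20 + 16 + 10 + 16 + 13 + 31 + 15 + 20 + 15 + 16 + 16 + 16 + 13 + 15 + 11 + 17 + 18 + 15) / 22 = 346 / 22 = 15.7273
LCL = c̄ − 3√c̄ = 15.7273 − 3 × 3.9658 = 3.8300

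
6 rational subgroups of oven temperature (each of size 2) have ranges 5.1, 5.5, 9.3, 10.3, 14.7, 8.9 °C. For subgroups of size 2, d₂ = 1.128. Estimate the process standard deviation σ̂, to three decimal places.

7.949

R̄ = (5.1 + 5.5 + 9.3 + 10.3 + 14.7 + 8.9) / 6 = 8.9667
σ̂ = R̄ / d₂ = 8.9667 / 1.128 = 7.9492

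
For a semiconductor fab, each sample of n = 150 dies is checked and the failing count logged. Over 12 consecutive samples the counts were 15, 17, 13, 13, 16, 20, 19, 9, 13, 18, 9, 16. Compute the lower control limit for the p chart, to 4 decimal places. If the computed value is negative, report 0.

0.0258

p̄ = Σdᵢ / (k·n) = 178 / (12 × 150) = 0.09889
LCL = p̄ − 3·√(p̄(1−p̄)/n) = 0.09889 − 3 × 0.02437 = 0.02577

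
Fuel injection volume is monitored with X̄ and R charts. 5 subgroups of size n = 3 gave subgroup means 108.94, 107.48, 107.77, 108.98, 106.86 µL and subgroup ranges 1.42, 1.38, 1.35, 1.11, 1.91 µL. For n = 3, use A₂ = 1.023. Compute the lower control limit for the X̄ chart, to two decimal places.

X̄̄ = (108.94 + 107.48 + 107.77 + 108.98 + 106.86) / 5 = 540.0300 / 5 = 108.0060
R̄ = (1.42 + 1.38 + 1.35 + 1.11 + 1.91) / 5 = 7.1700 / 5 = 1.4340
LCL = X̄̄ − A₂·R̄ = 108.0060 − 1.023 × 1.4340 = 106.5390

106.54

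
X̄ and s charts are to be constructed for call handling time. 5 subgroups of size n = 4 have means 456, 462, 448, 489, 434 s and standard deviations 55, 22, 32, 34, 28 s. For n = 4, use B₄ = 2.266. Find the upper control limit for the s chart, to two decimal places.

s̄ = (55 + 22 + 32 + 34 + 28) / 5 = 34.2000
UCL_s = B₄·s̄ = 2.266 × 34.2000 = 77.4972

77.50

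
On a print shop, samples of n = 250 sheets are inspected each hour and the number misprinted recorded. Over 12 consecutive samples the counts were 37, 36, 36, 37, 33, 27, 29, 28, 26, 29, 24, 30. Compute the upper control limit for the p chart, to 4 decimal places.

p̄ = Σdᵢ / (k·n) = 372 / (12 × 250) = 0.12400
UCL = p̄ + 3·√(p̄(1−p̄)/n) = 0.12400 + 3 × √(0.12400×0.87600/250) = 0.12400 + 3 × 0.02084 = 0.18653

0.1865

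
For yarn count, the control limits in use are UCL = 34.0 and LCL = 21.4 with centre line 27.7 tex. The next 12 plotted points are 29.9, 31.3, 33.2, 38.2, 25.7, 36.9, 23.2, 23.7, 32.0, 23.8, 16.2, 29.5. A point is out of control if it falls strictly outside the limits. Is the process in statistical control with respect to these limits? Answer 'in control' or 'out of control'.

Compare each point to [21.4, 34.0]: sample 4 = 38.2 > UCL; sample 6 = 36.9 > UCL; sample 11 = 16.2 < LCL.

out of control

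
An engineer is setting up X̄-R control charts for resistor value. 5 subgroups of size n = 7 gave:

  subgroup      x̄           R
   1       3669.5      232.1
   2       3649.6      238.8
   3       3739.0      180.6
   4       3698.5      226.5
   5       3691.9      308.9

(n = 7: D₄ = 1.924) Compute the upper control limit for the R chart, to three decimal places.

R̄ = (232.1 + 238.8 + 180.6 + 226.5 + 308.9) / 5 = 1186.9000 / 5 = 237.3800
UCL_R = D₄·R̄ = 1.924 × 237.3800 = 456.7191

456.719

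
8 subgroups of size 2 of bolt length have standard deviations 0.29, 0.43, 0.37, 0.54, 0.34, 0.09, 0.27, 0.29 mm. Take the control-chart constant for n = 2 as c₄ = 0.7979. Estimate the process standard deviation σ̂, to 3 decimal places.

0.410

s̄ = (0.29 + 0.43 + 0.37 + 0.54 + 0.34 + 0.09 + 0.27 + 0.29) / 8 = 0.3275
σ̂ = s̄ / c₄ = 0.3275 / 0.7979 = 0.4105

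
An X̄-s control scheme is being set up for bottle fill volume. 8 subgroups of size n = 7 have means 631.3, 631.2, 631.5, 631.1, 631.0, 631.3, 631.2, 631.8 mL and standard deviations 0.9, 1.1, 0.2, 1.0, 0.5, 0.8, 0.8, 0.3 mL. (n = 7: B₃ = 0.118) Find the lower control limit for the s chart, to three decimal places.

0.083

s̄ = (0.9 + 1.1 + 0.2 + 1.0 + 0.5 + 0.8 + 0.8 + 0.3) / 8 = 0.7000
LCL_s = B₃·s̄ = 0.118 × 0.7000 = 0.0826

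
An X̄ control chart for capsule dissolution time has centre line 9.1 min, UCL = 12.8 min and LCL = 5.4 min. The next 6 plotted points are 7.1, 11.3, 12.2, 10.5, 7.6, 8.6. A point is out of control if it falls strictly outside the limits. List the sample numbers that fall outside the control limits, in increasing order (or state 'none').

none

All 6 points lie within [5.4, 12.8].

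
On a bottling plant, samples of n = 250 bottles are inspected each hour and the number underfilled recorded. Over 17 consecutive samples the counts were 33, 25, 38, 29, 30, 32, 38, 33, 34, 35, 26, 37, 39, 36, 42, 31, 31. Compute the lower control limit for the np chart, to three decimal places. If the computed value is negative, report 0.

p̄ = Σdᵢ / (k·n) = 569 / (17 × 250) = 0.13388
LCL = np̄ − 3·√(np̄(1−p̄)) = 33.4706 − 3 × 5.3842 = 17.3180

17.318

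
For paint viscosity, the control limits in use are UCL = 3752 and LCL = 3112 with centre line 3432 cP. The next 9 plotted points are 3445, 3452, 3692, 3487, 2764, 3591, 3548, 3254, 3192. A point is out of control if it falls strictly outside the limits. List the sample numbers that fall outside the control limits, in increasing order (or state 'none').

Compare each point to [3112, 3752]: sample 5 = 2764 < LCL.

5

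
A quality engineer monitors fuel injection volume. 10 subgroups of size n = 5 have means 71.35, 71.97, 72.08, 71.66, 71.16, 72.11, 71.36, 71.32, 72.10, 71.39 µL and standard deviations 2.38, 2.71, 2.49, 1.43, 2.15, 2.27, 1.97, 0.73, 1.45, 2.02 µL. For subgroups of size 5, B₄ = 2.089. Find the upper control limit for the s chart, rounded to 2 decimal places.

s̄ = (2.38 + 2.71 + 2.49 + 1.43 + 2.15 + 2.27 + 1.97 + 0.73 + 1.45 + 2.02) / 10 = 1.9600
UCL_s = B₄·s̄ = 2.089 × 1.9600 = 4.0944

4.09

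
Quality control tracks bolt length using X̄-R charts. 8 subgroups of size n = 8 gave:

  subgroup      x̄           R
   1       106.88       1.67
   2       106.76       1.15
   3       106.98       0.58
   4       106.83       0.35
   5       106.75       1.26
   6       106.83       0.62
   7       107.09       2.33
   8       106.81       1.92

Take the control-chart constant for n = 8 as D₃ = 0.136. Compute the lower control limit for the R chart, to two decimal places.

R̄ = (1.67 + 1.15 + 0.58 + 0.35 + 1.26 + 0.62 + 2.33 + 1.92) / 8 = 9.8800 / 8 = 1.2350
LCL_R = D₃·R̄ = 0.136 × 1.2350 = 0.1680

0.17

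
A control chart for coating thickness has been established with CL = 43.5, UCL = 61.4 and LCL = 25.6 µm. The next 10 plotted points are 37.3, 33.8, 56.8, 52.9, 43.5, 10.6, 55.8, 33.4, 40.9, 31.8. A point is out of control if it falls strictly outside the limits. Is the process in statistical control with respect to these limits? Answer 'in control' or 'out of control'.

Compare each point to [25.6, 61.4]: sample 6 = 10.6 < LCL.

out of control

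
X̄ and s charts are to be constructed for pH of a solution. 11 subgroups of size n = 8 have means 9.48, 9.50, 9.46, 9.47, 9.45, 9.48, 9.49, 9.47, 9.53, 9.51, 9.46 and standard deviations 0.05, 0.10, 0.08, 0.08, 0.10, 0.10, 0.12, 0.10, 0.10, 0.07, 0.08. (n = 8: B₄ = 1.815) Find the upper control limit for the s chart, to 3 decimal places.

0.162

s̄ = (0.05 + 0.10 + 0.08 + 0.08 + 0.10 + 0.10 + 0.12 + 0.10 + 0.10 + 0.07 + 0.08) / 11 = 0.0891
UCL_s = B₄·s̄ = 1.815 × 0.0891 = 0.1617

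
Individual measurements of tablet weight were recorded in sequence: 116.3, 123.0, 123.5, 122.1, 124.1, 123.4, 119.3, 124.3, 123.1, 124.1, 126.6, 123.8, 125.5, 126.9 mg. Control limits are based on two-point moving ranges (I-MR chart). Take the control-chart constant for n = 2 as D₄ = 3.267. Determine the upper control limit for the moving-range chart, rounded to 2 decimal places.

7.79

Moving ranges: 6.7, 0.5, 1.4, 2.0, 0.7, 4.1, 5.0, 1.2, 1.0, 2.5, 2.8, 1.7, 1.4; M̄R̄ = 31.0000 / 13 = 2.3846
UCL_MR = D₄·M̄R̄ = 3.267 × 2.3846 = 7.7905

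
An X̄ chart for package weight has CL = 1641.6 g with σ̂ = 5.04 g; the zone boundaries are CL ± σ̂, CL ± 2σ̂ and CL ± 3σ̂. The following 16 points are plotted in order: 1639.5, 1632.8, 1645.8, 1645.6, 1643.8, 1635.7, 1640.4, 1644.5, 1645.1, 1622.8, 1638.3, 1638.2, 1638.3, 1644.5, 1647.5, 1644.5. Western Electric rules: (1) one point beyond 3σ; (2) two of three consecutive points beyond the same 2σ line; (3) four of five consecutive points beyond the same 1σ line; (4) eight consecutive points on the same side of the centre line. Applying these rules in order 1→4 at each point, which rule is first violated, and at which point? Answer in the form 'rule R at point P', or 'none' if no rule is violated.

Zone of each point (C = within 1σ̂, B = 1σ̂–2σ̂, A = 2σ̂–3σ̂, * = beyond 3σ̂; sign = side of CL): 1:-C, 2:-B, 3:+C, 4:+C, 5:+C, 6:-B, 7:-C, 8:+C, 9:+C, 10:-*, 11:-C, 12:-C, 13:-C, 14:+C, 15:+B, 16:+C
Rule 1 (one point beyond the 3σ limits) is satisfied at point 10.

rule 1 at point 10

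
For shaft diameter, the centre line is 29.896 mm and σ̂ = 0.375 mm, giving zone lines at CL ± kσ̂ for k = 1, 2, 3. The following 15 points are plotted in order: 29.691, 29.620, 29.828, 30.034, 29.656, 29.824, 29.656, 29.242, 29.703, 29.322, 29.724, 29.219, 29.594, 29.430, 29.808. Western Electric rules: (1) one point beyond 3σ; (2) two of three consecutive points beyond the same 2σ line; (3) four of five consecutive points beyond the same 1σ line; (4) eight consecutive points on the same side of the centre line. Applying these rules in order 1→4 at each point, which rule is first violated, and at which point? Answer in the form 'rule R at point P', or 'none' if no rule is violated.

rule 4 at point 12

Zone of each point (C = within 1σ̂, B = 1σ̂–2σ̂, A = 2σ̂–3σ̂, * = beyond 3σ̂; sign = side of CL): 1:-C, 2:-C, 3:-C, 4:+C, 5:-C, 6:-C, 7:-C, 8:-B, 9:-C, 10:-B, 11:-C, 12:-B, 13:-C, 14:-B, 15:-C
Rule 4 (eight consecutive points on the same side of the centre line) is satisfied at point 12.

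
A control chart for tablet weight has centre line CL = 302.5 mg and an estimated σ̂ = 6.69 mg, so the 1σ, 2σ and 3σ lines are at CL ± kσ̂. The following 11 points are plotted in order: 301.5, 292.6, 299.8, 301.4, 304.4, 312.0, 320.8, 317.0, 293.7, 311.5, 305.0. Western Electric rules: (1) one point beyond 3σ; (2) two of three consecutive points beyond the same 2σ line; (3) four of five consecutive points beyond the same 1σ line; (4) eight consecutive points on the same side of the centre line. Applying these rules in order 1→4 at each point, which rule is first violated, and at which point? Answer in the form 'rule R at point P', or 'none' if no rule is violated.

rule 2 at point 8

Zone of each point (C = within 1σ̂, B = 1σ̂–2σ̂, A = 2σ̂–3σ̂, * = beyond 3σ̂; sign = side of CL): 1:-C, 2:-B, 3:-C, 4:-C, 5:+C, 6:+B, 7:+A, 8:+A, 9:-B, 10:+B, 11:+C
Rule 2 (two of three consecutive points beyond the same 2σ limit) is satisfied at point 8.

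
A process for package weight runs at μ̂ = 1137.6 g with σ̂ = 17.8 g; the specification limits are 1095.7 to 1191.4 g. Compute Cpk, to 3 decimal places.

0.785

Cpu = (USL − μ̂) / (3σ̂) = (1191.4 − 1137.6) / (3 × 17.8) = 1.0075; Cpl = (μ̂ − LSL) / (3σ̂) = (1137.6 − 1095.7) / (3 × 17.8) = 0.7846; Cpk = min(Cpu, Cpl) = 0.7846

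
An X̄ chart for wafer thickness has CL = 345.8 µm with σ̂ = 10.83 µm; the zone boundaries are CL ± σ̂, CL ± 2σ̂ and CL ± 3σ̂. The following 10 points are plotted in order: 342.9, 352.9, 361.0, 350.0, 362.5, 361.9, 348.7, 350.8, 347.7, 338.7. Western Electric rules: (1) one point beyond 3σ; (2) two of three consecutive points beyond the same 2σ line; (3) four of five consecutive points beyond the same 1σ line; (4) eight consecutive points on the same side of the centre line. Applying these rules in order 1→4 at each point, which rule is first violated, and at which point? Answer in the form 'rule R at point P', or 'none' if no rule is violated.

Zone of each point (C = within 1σ̂, B = 1σ̂–2σ̂, A = 2σ̂–3σ̂, * = beyond 3σ̂; sign = side of CL): 1:-C, 2:+C, 3:+B, 4:+C, 5:+B, 6:+B, 7:+C, 8:+C, 9:+C, 10:-C
Rule 4 (eight consecutive points on the same side of the centre line) is satisfied at point 9.

rule 4 at point 9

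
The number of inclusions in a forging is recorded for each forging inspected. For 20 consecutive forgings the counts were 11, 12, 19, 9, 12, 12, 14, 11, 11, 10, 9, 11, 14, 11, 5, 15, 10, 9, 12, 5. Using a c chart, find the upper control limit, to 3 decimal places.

c̄ = (11 + 12 + 19 + 9 + 12 + 12 + 14 + 11 + 11 + 10 + 9 + 11 + 14 + 11 + 5 + 15 + 10 + 9 + 12 + 5) / 20 = 222 / 20 = 11.1000
UCL = c̄ + 3√c̄ = 11.1000 + 3 × √11.1000 = 11.1000 + 3 × 3.3317 = 21.0950

21.095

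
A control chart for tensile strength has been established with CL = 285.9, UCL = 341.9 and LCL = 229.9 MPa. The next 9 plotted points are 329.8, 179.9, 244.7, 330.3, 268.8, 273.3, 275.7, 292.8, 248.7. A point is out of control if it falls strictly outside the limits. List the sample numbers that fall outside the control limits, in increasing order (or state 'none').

2

Compare each point to [229.9, 341.9]: sample 2 = 179.9 < LCL.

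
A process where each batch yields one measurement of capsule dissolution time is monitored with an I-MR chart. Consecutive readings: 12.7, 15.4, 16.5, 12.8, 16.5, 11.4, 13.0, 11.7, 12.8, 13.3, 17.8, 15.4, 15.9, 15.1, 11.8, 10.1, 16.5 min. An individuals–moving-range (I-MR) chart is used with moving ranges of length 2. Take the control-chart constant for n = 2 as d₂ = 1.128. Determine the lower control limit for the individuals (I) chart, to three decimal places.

X̄ = (12.7 + 15.4 + 16.5 + 12.8 + 16.5 + 11.4 + 13.0 + 11.7 + 12.8 + 13.3 + 17.8 + 15.4 + 15.9 + 15.1 + 11.8 + 10.1 + 16.5) / 17 = 14.0412
Moving ranges: 2.7, 1.1, 3.7, 3.7, 5.1, 1.6, 1.3, 1.1, 0.5, 4.5, 2.4, 0.5, 0.8, 3.3, 1.7, 6.4; M̄R̄ = 40.4000 / 16 = 2.5250
LCL = X̄ − 3·M̄R̄/d₂ = 14.0412 − 3 × 2.5250 / 1.128 = 7.3258

7.326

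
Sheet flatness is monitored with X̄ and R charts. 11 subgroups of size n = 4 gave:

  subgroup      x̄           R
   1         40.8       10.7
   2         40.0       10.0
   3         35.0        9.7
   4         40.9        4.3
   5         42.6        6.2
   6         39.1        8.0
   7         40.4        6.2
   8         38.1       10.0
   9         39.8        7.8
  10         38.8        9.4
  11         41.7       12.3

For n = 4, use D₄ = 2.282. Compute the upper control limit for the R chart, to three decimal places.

19.625

R̄ = (10.7 + 10.0 + 9.7 + 4.3 + 6.2 + 8.0 + 6.2 + 10.0 + 7.8 + 9.4 + 12.3) / 11 = 94.6000 / 11 = 8.6000
UCL_R = D₄·R̄ = 2.282 × 8.6000 = 19.6252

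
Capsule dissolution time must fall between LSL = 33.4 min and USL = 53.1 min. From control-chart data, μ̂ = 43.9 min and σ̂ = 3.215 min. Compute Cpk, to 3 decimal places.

Cpu = (USL − μ̂) / (3σ̂) = (53.1 − 43.9) / (3 × 3.215) = 0.9539; Cpl = (μ̂ − LSL) / (3σ̂) = (43.9 − 33.4) / (3 × 3.215) = 1.0886; Cpk = min(Cpu, Cpl) = 0.9539

0.954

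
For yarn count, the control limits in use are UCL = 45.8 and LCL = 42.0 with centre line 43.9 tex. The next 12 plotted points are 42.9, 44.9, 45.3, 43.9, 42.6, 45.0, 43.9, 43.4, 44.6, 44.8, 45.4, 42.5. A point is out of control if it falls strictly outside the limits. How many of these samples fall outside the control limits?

All 12 points lie within [42.0, 45.8].

0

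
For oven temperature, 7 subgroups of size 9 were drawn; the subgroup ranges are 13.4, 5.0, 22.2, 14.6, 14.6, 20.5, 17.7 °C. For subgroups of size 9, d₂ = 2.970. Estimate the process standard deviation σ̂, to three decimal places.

R̄ = (13.4 + 5.0 + 22.2 + 14.6 + 14.6 + 20.5 + 17.7) / 7 = 15.4286
σ̂ = R̄ / d₂ = 15.4286 / 2.970 = 5.1948

5.195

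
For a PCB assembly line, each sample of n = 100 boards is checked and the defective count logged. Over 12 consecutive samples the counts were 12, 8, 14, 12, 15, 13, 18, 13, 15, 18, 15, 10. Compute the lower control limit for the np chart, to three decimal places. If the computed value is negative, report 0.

p̄ = Σdᵢ / (k·n) = 163 / (12 × 100) = 0.13583
LCL = np̄ − 3·√(np̄(1−p̄)) = 13.5833 − 3 × 3.4261 = 3.3050

3.305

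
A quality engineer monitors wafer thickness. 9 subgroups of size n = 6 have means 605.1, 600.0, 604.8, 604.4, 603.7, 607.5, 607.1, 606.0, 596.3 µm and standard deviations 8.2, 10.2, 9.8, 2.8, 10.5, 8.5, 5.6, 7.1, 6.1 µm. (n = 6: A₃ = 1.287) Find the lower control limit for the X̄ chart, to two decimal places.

594.04

X̄̄ = (605.1 + 600.0 + 604.8 + 604.4 + 603.7 + 607.5 + 607.1 + 606.0 + 596.3) / 9 = 603.8778
s̄ = (8.2 + 10.2 + 9.8 + 2.8 + 10.5 + 8.5 + 5.6 + 7.1 + 6.1) / 9 = 7.6444
LCL = X̄̄ − A₃·s̄ = 603.8778 − 1.287 × 7.6444 = 594.0394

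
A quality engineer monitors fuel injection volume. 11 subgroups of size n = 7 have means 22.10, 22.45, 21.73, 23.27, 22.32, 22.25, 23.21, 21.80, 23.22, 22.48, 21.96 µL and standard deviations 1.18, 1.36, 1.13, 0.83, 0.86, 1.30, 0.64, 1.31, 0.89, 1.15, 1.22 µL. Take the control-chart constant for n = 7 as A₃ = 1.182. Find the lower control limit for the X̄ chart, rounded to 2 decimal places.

X̄̄ = (22.10 + 22.45 + 21.73 + 23.27 + 22.32 + 22.25 + 23.21 + 21.80 + 23.22 + 22.48 + 21.96) / 11 = 22.4355
s̄ = (1.18 + 1.36 + 1.13 + 0.83 + 0.86 + 1.30 + 0.64 + 1.31 + 0.89 + 1.15 + 1.22) / 11 = 1.0791
LCL = X̄̄ − A₃·s̄ = 22.4355 − 1.182 × 1.0791 = 21.1600

21.16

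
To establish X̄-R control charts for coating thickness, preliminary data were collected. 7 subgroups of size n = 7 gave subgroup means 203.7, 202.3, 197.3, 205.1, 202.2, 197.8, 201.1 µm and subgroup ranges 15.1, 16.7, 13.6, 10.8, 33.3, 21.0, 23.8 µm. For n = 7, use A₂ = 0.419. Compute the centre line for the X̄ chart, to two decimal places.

X̄̄ = (203.7 + 202.3 + 197.3 + 205.1 + 202.2 + 197.8 + 201.1) / 7 = 1409.5000 / 7 = 201.3571
CL = X̄̄ = 201.3571

201.36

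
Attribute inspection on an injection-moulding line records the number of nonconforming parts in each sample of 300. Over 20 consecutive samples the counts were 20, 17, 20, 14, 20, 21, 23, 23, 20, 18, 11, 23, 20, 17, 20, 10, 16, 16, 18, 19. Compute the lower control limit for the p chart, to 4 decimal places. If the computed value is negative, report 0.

p̄ = Σdᵢ / (k·n) = 366 / (20 × 300) = 0.06100
LCL = p̄ − 3·√(p̄(1−p̄)/n) = 0.06100 − 3 × 0.01382 = 0.01955

0.0195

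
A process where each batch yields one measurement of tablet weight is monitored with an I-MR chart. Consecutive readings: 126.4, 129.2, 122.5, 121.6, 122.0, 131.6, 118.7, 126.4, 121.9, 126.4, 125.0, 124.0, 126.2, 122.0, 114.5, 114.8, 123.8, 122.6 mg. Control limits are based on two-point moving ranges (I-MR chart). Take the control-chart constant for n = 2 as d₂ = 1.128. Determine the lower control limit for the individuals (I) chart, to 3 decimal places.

X̄ = (126.4 + 129.2 + 122.5 + 121.6 + 122.0 + 131.6 + 118.7 + 126.4 + 121.9 + 126.4 + 125.0 + 124.0 + 126.2 + 122.0 + 114.5 + 114.8 + 123.8 + 122.6) / 18 = 123.3111
Moving ranges: 2.8, 6.7, 0.9, 0.4, 9.6, 12.9, 7.7, 4.5, 4.5, 1.4, 1.0, 2.2, 4.2, 7.5, 0.3, 9.0, 1.2; M̄R̄ = 76.8000 / 17 = 4.5176
LCL = X̄ − 3·M̄R̄/d₂ = 123.3111 − 3 × 4.5176 / 1.128 = 111.2961

111.296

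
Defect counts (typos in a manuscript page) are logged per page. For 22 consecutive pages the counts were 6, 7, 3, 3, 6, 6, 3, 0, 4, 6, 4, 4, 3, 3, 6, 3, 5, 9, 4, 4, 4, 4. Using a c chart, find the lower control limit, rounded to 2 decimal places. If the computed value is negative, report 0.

c̄ = (6 + 7 + 3 + 3 + 6 + 6 + 3 + 0 + 4 + 6 + 4 + 4 + 3 + 3 + 6 + 3 + 5 + 9 + 4 + 4 + 4 + 4) / 22 = 97 / 22 = 4.4091
LCL = c̄ − 3√c̄ = 4.4091 − 3 × 2.0998 = -1.8903 → 0 (cannot be negative)

0.00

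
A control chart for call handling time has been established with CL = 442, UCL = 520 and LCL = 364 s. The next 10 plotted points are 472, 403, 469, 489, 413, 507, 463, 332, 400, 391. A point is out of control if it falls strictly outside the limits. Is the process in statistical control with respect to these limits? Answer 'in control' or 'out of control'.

Compare each point to [364, 520]: sample 8 = 332 < LCL.

out of control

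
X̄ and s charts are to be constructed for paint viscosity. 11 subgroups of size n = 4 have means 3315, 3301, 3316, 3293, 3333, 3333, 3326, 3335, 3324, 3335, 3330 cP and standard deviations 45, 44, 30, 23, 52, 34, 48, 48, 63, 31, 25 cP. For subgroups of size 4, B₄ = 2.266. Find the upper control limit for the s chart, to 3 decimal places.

91.258

s̄ = (45 + 44 + 30 + 23 + 52 + 34 + 48 + 48 + 63 + 31 + 25) / 11 = 40.2727
UCL_s = B₄·s̄ = 2.266 × 40.2727 = 91.2580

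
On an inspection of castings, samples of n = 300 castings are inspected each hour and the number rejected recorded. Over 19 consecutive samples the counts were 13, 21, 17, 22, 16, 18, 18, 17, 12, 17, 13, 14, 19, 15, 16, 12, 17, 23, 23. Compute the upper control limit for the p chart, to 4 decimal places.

p̄ = Σdᵢ / (k·n) = 323 / (19 × 300) = 0.05667
UCL = p̄ + 3·√(p̄(1−p̄)/n) = 0.05667 + 3 × √(0.05667×0.94333/300) = 0.05667 + 3 × 0.01335 = 0.09671

0.0967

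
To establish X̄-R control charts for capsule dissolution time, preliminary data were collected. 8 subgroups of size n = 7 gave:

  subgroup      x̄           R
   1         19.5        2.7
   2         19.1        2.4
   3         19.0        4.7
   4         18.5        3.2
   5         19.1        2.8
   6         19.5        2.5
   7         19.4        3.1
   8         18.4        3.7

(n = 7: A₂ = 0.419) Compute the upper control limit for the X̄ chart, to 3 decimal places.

20.377

X̄̄ = (19.5 + 19.1 + 19.0 + 18.5 + 19.1 + 19.5 + 19.4 + 18.4) / 8 = 152.5000 / 8 = 19.0625
R̄ = (2.7 + 2.4 + 4.7 + 3.2 + 2.8 + 2.5 + 3.1 + 3.7) / 8 = 25.1000 / 8 = 3.1375
UCL = X̄̄ + A₂·R̄ = 19.0625 + 0.419 × 3.1375 = 20.3771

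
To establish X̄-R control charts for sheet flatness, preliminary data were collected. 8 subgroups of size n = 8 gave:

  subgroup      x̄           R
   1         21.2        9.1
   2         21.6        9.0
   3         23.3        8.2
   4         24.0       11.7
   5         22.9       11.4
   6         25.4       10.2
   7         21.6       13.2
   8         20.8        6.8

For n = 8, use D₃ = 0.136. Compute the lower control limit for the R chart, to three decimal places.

1.353

R̄ = (9.1 + 9.0 + 8.2 + 11.7 + 11.4 + 10.2 + 13.2 + 6.8) / 8 = 79.6000 / 8 = 9.9500
LCL_R = D₃·R̄ = 0.136 × 9.9500 = 1.3532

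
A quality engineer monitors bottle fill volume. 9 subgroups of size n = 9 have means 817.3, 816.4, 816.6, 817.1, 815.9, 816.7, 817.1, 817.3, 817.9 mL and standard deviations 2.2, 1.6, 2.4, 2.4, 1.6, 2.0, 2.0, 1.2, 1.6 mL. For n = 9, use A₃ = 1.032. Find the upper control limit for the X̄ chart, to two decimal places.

X̄̄ = (817.3 + 816.4 + 816.6 + 817.1 + 815.9 + 816.7 + 817.1 + 817.3 + 817.9) / 9 = 816.9222
s̄ = (2.2 + 1.6 + 2.4 + 2.4 + 1.6 + 2.0 + 2.0 + 1.2 + 1.6) / 9 = 1.8889
UCL = X̄̄ + A₃·s̄ = 816.9222 + 1.032 × 1.8889 = 818.8716

818.87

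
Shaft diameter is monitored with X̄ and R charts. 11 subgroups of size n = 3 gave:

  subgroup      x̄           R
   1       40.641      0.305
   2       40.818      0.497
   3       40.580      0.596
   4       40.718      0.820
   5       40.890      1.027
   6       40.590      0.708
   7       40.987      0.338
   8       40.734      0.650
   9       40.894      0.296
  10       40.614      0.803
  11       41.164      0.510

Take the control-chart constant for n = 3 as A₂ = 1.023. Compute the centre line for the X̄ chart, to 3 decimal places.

40.785

X̄̄ = (40.641 + 40.818 + 40.580 + 40.718 + 40.890 + 40.590 + 40.987 + 40.734 + 40.894 + 40.614 + 41.164) / 11 = 448.6300 / 11 = 40.7845
CL = X̄̄ = 40.7845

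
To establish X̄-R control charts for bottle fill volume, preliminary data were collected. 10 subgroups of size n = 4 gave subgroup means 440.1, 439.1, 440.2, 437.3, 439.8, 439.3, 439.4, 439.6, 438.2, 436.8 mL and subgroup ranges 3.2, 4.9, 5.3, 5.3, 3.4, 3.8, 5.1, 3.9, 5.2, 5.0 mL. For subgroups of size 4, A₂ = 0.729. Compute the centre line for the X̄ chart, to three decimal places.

438.980

X̄̄ = (440.1 + 439.1 + 440.2 + 437.3 + 439.8 + 439.3 + 439.4 + 439.6 + 438.2 + 436.8) / 10 = 4389.8000 / 10 = 438.9800
CL = X̄̄ = 438.9800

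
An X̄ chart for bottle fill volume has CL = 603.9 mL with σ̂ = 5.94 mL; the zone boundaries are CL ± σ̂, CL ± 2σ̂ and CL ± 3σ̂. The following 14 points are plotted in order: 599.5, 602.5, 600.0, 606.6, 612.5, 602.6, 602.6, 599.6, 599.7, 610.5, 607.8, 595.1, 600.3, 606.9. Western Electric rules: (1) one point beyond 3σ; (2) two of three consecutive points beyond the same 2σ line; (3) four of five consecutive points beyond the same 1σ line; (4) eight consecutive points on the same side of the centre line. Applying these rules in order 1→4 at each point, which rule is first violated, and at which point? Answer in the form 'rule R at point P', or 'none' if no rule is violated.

Zone of each point (C = within 1σ̂, B = 1σ̂–2σ̂, A = 2σ̂–3σ̂, * = beyond 3σ̂; sign = side of CL): 1:-C, 2:-C, 3:-C, 4:+C, 5:+B, 6:-C, 7:-C, 8:-C, 9:-C, 10:+B, 11:+C, 12:-B, 13:-C, 14:+C
No rule fires across all 14 points.

none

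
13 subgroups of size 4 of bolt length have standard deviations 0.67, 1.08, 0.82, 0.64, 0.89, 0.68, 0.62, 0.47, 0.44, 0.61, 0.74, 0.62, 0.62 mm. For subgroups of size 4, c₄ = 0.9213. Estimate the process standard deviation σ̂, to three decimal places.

0.743

s̄ = (0.67 + 1.08 + 0.82 + 0.64 + 0.89 + 0.68 + 0.62 + 0.47 + 0.44 + 0.61 + 0.74 + 0.62 + 0.62) / 13 = 0.6846
σ̂ = s̄ / c₄ = 0.6846 / 0.9213 = 0.7431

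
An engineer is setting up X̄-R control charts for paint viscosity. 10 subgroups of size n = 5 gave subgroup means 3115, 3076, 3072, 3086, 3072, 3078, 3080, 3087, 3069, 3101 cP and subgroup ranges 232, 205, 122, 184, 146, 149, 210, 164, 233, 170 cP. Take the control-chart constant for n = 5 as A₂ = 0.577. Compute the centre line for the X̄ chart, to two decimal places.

3083.60

X̄̄ = (3115 + 3076 + 3072 + 3086 + 3072 + 3078 + 3080 + 3087 + 3069 + 3101) / 10 = 30836.0000 / 10 = 3083.6000
CL = X̄̄ = 3083.6000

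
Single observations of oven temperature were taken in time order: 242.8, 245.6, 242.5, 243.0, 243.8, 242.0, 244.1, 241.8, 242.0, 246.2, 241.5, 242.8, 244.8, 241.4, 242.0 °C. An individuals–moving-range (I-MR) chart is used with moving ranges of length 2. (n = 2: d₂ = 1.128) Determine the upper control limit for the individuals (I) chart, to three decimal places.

X̄ = (242.8 + 245.6 + 242.5 + 243.0 + 243.8 + 242.0 + 244.1 + 241.8 + 242.0 + 246.2 + 241.5 + 242.8 + 244.8 + 241.4 + 242.0) / 15 = 243.0867
Moving ranges: 2.8, 3.1, 0.5, 0.8, 1.8, 2.1, 2.3, 0.2, 4.2, 4.7, 1.3, 2.0, 3.4, 0.6; M̄R̄ = 29.8000 / 14 = 2.1286
UCL = X̄ + 3·M̄R̄/d₂ = 243.0867 + 3 × 2.1286 / 1.128 = 248.7478

248.748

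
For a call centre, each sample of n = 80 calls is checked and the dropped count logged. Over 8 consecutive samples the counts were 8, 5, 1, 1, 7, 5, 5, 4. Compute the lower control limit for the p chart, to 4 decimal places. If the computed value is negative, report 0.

p̄ = Σdᵢ / (k·n) = 36 / (8 × 80) = 0.05625
LCL = p̄ − 3·√(p̄(1−p̄)/n) = 0.05625 − 3 × 0.02576 = -0.02103 → 0 (negative, so LCL = 0)

0.0000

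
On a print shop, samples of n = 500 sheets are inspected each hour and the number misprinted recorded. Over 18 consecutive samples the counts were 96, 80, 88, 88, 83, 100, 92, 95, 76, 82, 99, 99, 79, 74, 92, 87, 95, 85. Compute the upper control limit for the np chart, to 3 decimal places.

113.918

p̄ = Σdᵢ / (k·n) = 1590 / (18 × 500) = 0.17667
UCL = np̄ + 3·√(np̄(1−p̄)) = 88.3333 + 3 × √(88.3333×0.82333) = 88.3333 + 3 × 8.5281 = 113.9175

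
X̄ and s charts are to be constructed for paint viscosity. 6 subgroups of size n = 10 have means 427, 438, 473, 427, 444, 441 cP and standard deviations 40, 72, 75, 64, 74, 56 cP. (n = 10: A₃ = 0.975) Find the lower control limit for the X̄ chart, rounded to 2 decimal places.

379.75

X̄̄ = (427 + 438 + 473 + 427 + 444 + 441) / 6 = 441.6667
s̄ = (40 + 72 + 75 + 64 + 74 + 56) / 6 = 63.5000
LCL = X̄̄ − A₃·s̄ = 441.6667 − 0.975 × 63.5000 = 379.7542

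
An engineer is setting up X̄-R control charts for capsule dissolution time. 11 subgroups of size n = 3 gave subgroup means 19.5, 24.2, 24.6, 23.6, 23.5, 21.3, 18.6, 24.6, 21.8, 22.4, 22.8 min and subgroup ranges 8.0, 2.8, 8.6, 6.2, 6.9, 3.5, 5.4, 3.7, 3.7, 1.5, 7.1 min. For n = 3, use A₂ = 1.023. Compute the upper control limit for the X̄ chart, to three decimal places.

X̄̄ = (19.5 + 24.2 + 24.6 + 23.6 + 23.5 + 21.3 + 18.6 + 24.6 + 21.8 + 22.4 + 22.8) / 11 = 246.9000 / 11 = 22.4455
R̄ = (8.0 + 2.8 + 8.6 + 6.2 + 6.9 + 3.5 + 5.4 + 3.7 + 3.7 + 1.5 + 7.1) / 11 = 57.4000 / 11 = 5.2182
UCL = X̄̄ + A₂·R̄ = 22.4455 + 1.023 × 5.2182 = 27.7837

27.784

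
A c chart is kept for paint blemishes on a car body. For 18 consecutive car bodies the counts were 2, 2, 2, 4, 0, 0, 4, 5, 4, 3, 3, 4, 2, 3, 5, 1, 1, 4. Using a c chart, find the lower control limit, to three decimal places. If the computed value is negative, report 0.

0.000

c̄ = (2 + 2 + 2 + 4 + 0 + 0 + 4 + 5 + 4 + 3 + 3 + 4 + 2 + 3 + 5 + 1 + 1 + 4) / 18 = 49 / 18 = 2.7222
LCL = c̄ − 3√c̄ = 2.7222 − 3 × 1.6499 = -2.2275 → 0 (cannot be negative)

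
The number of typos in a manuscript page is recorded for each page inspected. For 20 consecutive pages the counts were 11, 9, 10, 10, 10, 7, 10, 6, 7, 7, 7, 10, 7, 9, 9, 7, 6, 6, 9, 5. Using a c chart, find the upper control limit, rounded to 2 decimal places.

16.64

c̄ = (11 + 9 + 10 + 10 + 10 + 7 + 10 + 6 + 7 + 7 + 7 + 10 + 7 + 9 + 9 + 7 + 6 + 6 + 9 + 5) / 20 = 162 / 20 = 8.1000
UCL = c̄ + 3√c̄ = 8.1000 + 3 × √8.1000 = 8.1000 + 3 × 2.8460 = 16.6381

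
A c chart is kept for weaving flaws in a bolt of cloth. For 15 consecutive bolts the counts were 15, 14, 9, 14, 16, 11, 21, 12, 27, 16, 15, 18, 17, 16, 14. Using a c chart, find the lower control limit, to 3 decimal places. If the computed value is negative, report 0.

3.792

c̄ = (15 + 14 + 9 + 14 + 16 + 11 + 21 + 12 + 27 + 16 + 15 + 18 + 17 + 16 + 14) / 15 = 235 / 15 = 15.6667
LCL = c̄ − 3√c̄ = 15.6667 − 3 × 3.9581 = 3.7923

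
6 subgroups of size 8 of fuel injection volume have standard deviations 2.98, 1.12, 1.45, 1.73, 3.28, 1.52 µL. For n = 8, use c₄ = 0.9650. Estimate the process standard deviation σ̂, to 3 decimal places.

s̄ = (2.98 + 1.12 + 1.45 + 1.73 + 3.28 + 1.52) / 6 = 2.0133
σ̂ = s̄ / c₄ = 2.0133 / 0.9650 = 2.0864

2.086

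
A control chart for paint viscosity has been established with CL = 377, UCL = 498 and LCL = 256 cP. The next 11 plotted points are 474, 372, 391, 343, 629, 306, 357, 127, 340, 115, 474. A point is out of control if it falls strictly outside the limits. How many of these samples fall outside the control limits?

3

Compare each point to [256, 498]: sample 5 = 629 > UCL; sample 8 = 127 < LCL; sample 10 = 115 < LCL.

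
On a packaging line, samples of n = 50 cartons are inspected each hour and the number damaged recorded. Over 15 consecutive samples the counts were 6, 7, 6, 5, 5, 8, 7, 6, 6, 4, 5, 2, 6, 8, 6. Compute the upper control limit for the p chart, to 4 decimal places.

0.2519

p̄ = Σdᵢ / (k·n) = 87 / (15 × 50) = 0.11600
UCL = p̄ + 3·√(p̄(1−p̄)/n) = 0.11600 + 3 × √(0.11600×0.88400/50) = 0.11600 + 3 × 0.04529 = 0.25186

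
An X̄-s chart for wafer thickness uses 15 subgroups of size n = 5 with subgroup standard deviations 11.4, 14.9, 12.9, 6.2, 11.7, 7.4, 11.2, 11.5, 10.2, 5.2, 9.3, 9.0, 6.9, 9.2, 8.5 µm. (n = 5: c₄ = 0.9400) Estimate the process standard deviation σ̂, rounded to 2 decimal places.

s̄ = (11.4 + 14.9 + 12.9 + 6.2 + 11.7 + 7.4 + 11.2 + 11.5 + 10.2 + 5.2 + 9.3 + 9.0 + 6.9 + 9.2 + 8.5) / 15 = 9.7000
σ̂ = s̄ / c₄ = 9.7000 / 0.9400 = 10.3191

10.32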